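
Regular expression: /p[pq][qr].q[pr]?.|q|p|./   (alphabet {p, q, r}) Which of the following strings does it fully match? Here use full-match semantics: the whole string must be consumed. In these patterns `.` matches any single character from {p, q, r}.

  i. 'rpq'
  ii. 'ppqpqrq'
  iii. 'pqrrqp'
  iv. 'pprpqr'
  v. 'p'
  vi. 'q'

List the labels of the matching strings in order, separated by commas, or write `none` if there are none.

ii, iii, iv, v, vi

i → no match
ii → match
iii → match
iv → match
v → match
vi → match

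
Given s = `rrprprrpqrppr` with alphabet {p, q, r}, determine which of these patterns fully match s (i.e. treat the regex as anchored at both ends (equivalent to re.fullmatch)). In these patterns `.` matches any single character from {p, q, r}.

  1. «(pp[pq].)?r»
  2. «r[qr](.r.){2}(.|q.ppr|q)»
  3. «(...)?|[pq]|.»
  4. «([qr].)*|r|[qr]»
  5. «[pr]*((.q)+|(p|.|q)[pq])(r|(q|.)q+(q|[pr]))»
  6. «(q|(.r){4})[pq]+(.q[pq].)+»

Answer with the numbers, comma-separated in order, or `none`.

2

1 → no match
2 → match
3 → no match
4 → no match
5 → no match
6 → no match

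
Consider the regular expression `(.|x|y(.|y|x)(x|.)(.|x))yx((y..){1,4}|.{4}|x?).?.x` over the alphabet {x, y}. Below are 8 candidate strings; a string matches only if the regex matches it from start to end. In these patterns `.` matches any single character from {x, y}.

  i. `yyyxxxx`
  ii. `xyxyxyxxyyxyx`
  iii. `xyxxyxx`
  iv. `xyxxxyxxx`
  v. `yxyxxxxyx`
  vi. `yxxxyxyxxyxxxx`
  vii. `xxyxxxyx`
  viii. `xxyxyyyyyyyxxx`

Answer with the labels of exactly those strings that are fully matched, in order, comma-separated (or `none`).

iii, iv, vi

i → no match
ii → no match
iii → match
iv → match
v → no match
vi → match
vii → no match
viii → no match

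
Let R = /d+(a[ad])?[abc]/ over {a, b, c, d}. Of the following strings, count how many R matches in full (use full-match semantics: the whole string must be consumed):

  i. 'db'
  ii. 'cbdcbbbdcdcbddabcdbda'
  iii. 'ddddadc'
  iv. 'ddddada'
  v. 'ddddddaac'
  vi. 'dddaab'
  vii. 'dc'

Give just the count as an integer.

i → match
ii → no match — must start with 'd'
iii → match
iv → match
v → match
vi → match
vii → match
Total matched: 6

6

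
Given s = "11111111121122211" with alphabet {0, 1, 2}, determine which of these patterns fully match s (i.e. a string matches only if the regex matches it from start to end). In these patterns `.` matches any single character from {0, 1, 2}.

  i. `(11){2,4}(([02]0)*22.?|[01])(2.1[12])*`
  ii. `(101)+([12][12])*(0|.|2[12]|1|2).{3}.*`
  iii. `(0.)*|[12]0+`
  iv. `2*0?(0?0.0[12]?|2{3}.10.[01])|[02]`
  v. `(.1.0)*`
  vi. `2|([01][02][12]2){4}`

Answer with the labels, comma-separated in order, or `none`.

i → match
ii → no match — must start with "101"
iii → no match
iv → no match
v → no match
vi → no match — must end with "2"

i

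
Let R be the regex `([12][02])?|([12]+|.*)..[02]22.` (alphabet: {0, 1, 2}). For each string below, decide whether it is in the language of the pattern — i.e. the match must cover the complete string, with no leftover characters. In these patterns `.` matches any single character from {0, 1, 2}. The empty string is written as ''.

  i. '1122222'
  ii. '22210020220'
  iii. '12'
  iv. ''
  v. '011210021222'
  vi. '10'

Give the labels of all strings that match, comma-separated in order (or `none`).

i → match
ii → match
iii → match
iv → match
v → no match
vi → match

i, ii, iii, iv, vi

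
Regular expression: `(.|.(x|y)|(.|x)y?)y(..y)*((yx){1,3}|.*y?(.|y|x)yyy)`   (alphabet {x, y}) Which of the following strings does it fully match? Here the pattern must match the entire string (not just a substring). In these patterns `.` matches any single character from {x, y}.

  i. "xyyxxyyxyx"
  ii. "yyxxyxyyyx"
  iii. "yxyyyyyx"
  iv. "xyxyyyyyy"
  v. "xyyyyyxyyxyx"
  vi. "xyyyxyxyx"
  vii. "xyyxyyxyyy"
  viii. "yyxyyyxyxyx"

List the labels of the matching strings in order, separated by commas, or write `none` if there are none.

i, ii, iii, iv, v, vi, vii, viii

i → match
ii → match
iii → match
iv → match
v → match
vi → match
vii → match
viii → match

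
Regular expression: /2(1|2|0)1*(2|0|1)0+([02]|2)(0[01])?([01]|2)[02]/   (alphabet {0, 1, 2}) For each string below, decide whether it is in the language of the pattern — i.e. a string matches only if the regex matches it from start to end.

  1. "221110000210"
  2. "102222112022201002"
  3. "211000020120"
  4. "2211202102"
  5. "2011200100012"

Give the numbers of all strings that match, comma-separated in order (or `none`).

1, 3

1 → match
2 → no match — must start with "2"
3 → match
4 → no match
5 → no match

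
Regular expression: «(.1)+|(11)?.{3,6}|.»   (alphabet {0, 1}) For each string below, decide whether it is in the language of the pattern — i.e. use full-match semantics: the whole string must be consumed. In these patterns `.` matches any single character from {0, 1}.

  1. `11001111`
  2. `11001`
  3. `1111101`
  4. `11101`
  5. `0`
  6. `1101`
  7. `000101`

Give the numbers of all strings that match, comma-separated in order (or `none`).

1, 2, 3, 4, 5, 6, 7

1 → match
2 → match
3 → match
4 → match
5 → match
6 → match
7 → match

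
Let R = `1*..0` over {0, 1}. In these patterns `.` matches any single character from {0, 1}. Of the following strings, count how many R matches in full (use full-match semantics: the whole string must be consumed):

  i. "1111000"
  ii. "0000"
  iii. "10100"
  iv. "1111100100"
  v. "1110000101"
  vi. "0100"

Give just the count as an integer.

i. "1111000" → match
ii. "0000" → no match
iii. "10100" → no match
iv. "1111100100" → no match
v. "1110000101" → no match — must end with "0"
vi. "0100" → no match
Total matched: 1

1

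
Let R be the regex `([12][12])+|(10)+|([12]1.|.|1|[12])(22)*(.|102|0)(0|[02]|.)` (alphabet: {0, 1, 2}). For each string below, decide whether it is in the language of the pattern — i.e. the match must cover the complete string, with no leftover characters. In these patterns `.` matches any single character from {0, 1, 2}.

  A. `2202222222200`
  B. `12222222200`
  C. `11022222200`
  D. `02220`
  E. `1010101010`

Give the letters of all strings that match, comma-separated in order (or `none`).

B, C, D, E

A → no match
B → match
C → match
D → match
E → match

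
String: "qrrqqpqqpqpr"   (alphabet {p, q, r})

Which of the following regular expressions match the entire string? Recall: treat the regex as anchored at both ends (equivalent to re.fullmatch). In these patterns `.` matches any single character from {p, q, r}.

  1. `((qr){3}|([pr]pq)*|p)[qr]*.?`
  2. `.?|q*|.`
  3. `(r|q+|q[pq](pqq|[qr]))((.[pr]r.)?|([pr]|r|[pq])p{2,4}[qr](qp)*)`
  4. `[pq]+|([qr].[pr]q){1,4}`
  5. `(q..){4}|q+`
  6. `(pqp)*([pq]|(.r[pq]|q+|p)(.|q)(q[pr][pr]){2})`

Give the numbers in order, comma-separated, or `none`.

1 → no match
2 → no match
3 → no match
4 → no match
5 → match
6 → no match

5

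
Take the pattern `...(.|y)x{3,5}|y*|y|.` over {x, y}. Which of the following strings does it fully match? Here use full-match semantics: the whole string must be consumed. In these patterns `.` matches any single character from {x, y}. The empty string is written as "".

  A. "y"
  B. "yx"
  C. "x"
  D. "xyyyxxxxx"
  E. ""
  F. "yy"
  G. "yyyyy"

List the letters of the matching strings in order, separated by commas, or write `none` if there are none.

A, C, D, E, F, G

A → match
B → no match
C → match
D → match
E → match
F → match
G → match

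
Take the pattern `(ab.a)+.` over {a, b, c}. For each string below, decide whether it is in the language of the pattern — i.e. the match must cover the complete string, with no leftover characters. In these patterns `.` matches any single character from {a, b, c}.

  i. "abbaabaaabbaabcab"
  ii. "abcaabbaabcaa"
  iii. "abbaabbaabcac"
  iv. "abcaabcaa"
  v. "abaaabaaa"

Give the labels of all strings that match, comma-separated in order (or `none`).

i, ii, iii, iv, v

i → match
ii → match
iii → match
iv → match
v → match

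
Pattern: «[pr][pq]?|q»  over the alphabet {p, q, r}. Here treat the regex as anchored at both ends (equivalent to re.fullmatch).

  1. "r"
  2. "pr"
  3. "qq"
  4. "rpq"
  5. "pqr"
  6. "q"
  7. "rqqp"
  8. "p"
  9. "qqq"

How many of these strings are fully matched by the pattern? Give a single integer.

3

1 → match
2 → no match
3 → no match
4 → no match
5 → no match
6 → match
7 → no match
8 → match
9 → no match
Total matched: 3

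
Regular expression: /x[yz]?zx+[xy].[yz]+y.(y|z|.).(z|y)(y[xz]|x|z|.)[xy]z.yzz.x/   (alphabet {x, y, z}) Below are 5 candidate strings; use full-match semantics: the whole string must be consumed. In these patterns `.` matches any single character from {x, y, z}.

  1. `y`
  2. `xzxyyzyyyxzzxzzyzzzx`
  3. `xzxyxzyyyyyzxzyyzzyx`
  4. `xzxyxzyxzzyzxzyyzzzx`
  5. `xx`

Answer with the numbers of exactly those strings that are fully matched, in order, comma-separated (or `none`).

2, 3, 4

1 → no match — must start with `x`
2 → match
3 → match
4 → match
5 → no match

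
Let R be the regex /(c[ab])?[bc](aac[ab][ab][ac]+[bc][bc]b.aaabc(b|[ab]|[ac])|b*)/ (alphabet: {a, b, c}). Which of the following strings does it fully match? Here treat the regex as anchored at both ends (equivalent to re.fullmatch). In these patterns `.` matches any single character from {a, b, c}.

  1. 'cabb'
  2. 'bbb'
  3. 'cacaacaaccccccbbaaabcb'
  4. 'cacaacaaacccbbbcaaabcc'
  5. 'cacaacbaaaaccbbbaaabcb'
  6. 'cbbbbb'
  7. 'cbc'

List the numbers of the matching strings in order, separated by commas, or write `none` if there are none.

1, 2, 3, 4, 5, 6, 7

1 → match
2 → match
3 → match
4 → match
5 → match
6 → match
7 → match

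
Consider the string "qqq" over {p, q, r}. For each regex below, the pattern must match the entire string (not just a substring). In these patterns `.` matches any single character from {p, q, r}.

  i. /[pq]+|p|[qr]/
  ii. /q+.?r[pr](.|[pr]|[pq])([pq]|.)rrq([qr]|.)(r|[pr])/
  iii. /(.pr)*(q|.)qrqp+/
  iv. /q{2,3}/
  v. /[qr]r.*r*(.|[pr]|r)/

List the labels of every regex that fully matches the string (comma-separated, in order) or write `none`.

i, iv

i → match
ii → no match
iii → no match — must end with "p"
iv → match
v → no match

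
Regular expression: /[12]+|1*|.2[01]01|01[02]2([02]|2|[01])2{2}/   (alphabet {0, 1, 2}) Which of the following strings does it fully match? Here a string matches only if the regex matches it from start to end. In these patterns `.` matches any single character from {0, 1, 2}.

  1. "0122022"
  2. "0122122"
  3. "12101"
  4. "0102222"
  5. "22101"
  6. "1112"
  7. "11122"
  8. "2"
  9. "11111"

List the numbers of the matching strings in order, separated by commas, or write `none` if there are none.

1 → match
2 → match
3 → match
4 → match
5 → match
6 → match
7 → match
8 → match
9 → match

1, 2, 3, 4, 5, 6, 7, 8, 9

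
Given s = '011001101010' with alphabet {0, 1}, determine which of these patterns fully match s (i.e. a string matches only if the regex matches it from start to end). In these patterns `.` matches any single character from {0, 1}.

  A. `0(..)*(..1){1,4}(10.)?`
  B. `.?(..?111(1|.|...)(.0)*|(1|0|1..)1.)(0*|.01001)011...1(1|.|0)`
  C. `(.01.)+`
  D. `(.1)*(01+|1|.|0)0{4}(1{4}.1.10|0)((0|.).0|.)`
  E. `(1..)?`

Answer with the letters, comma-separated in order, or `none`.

A → no match
B → match
C → no match
D → no match
E → no match

B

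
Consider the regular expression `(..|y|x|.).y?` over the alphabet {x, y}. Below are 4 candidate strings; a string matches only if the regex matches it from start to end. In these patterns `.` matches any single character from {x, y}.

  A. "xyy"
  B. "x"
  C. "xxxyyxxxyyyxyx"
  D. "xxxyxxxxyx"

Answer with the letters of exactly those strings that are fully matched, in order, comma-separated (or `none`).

A. "xyy" → match
B. "x" → no match
C → no match
D. "xxxyxxxxyx" → no match

A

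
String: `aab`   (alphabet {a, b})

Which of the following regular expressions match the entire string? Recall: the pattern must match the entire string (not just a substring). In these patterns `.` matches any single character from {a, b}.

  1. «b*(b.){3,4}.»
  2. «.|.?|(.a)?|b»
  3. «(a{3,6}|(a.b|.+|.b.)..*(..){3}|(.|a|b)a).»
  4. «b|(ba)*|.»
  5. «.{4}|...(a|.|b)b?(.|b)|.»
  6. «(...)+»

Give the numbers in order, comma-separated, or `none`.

3, 6

1 → no match
2 → no match
3 → match
4 → no match
5 → no match
6 → match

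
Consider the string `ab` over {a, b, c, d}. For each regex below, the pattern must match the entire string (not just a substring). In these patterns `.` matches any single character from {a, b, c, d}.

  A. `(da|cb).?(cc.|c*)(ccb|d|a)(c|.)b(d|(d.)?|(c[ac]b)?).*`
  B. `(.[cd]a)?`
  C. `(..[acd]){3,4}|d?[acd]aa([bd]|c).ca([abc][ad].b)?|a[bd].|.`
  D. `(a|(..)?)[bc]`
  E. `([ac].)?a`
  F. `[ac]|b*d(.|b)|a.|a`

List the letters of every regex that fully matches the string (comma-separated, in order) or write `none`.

D, F

A → no match
B → no match
C → no match
D → match
E → no match — must end with `a`
F → match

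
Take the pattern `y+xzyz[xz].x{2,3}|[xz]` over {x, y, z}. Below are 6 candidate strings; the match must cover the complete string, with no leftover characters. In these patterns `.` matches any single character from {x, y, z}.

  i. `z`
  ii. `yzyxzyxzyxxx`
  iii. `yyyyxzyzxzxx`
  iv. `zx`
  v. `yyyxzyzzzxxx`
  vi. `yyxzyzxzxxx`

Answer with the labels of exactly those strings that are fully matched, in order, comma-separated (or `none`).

i → match
ii → no match
iii → match
iv → no match
v → match
vi → match

i, iii, v, vi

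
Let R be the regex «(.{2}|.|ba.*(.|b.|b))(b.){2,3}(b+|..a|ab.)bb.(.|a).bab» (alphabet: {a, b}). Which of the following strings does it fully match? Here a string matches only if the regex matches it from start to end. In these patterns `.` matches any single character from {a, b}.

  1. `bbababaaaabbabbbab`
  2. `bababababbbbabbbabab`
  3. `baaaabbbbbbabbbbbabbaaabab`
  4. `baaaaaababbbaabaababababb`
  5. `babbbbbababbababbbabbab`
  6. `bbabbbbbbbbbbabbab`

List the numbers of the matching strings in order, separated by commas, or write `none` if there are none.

1, 5, 6

1 → match
2 → no match
3 → no match
4 → no match — must end with `bab`
5 → match
6 → match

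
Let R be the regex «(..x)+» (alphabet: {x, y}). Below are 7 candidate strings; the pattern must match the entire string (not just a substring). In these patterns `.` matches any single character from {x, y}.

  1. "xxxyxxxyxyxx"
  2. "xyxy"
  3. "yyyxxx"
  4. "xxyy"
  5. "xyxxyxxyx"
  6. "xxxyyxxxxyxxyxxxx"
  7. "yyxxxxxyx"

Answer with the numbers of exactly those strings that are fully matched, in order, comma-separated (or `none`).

1, 5, 7

1 → match
2 → no match — must end with "x"
3 → no match
4 → no match — must end with "x"
5 → match
6 → no match
7 → match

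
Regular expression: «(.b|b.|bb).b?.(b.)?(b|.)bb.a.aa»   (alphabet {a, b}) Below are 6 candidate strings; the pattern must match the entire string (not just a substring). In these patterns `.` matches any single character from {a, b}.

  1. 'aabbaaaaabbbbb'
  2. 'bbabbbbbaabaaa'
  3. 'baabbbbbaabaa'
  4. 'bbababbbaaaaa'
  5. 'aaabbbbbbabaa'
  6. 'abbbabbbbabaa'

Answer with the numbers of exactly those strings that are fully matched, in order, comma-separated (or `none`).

3, 4, 6

1 → no match — must end with 'aa'
2 → no match
3 → match
4 → match
5 → no match
6 → match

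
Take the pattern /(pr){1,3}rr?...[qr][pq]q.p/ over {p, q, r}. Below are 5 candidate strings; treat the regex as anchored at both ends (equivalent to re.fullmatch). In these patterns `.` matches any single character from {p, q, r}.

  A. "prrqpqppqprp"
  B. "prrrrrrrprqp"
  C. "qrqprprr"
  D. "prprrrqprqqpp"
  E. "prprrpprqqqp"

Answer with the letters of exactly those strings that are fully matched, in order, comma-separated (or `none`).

D

A. "prrqpqppqprp" → no match
B. "prrrrrrrprqp" → no match
C. "qrqprprr" → no match — must start with "pr"
D → match
E. "prprrpprqqqp" → no match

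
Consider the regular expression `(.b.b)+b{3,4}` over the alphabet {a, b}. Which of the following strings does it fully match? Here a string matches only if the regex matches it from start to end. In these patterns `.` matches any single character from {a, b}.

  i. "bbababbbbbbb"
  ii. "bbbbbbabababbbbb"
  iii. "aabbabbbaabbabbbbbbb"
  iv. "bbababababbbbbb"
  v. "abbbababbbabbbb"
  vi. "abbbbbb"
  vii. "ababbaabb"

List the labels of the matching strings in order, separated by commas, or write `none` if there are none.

i. "bbababbbbbbb" → match
ii → match
iii → no match
iv → match
v → match
vi. "abbbbbb" → match
vii. "ababbaabb" → no match

i, ii, iv, v, vi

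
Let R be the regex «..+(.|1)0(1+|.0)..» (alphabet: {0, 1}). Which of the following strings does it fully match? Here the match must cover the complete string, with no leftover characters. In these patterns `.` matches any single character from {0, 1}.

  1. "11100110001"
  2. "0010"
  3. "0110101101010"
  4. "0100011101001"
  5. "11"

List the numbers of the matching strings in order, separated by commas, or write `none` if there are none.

3, 4

1 → no match
2 → no match
3 → match
4 → match
5 → no match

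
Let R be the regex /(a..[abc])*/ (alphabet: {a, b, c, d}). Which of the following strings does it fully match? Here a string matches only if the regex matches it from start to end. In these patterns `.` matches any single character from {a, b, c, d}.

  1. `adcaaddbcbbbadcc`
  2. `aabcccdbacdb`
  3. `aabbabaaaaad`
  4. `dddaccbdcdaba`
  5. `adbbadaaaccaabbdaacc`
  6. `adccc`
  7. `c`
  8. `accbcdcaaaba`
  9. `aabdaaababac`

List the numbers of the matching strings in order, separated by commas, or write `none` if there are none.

1 → no match
2. `aabcccdbacdb` → no match
3. `aabbabaaaaad` → no match
4 → no match
5 → no match
6. `adccc` → no match
7. `c` → no match
8. `accbcdcaaaba` → no match
9. `aabdaaababac` → no match

none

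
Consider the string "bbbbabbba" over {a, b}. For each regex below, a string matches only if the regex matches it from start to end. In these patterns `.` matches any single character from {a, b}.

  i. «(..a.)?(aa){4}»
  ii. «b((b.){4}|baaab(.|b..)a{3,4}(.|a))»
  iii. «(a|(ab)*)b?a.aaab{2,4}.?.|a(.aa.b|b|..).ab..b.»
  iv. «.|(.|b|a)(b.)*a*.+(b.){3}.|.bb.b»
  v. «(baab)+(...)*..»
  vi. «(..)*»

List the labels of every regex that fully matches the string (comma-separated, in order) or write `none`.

i → no match — must end with "aa"
ii → match
iii → no match
iv → no match
v → no match — must start with "baab"
vi → no match

ii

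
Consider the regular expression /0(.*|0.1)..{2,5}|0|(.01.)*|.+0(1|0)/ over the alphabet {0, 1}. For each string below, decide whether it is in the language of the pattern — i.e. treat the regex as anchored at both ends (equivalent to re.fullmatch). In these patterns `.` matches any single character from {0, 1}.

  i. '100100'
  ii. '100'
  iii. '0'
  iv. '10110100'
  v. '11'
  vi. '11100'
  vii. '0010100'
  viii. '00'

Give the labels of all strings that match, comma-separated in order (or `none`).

i, ii, iii, iv, vi, vii

i → match
ii → match
iii → match
iv → match
v → no match
vi → match
vii → match
viii → no match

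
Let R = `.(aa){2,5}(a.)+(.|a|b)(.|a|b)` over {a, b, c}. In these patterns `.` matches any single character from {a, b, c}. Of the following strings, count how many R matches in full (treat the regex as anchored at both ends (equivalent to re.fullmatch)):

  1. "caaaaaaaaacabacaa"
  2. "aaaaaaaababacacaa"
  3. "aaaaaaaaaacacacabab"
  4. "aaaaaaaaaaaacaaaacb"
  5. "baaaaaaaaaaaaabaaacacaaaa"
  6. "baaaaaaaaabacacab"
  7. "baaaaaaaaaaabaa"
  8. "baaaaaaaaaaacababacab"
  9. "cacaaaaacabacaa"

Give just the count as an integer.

1 → match
2 → match
3 → match
4 → match
5 → match
6 → match
7 → match
8 → match
9 → no match
Total matched: 8

8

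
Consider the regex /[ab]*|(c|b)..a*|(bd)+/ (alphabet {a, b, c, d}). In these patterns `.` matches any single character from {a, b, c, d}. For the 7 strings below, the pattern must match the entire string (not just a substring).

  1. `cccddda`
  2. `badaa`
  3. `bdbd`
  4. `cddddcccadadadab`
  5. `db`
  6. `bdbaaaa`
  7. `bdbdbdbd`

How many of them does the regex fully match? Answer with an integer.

4

1 → no match
2 → match
3 → match
4 → no match
5 → no match
6 → match
7 → match
Total matched: 4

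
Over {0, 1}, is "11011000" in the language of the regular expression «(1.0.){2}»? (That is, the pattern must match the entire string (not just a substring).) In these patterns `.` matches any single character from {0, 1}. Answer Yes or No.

Yes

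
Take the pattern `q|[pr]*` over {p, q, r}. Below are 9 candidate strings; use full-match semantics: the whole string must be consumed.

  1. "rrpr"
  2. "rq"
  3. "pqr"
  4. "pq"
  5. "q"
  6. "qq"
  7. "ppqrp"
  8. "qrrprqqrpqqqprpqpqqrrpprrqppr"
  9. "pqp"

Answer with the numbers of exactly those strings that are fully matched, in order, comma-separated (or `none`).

1, 5

1 → match
2 → no match
3 → no match
4 → no match
5 → match
6 → no match
7 → no match
8 → no match
9 → no match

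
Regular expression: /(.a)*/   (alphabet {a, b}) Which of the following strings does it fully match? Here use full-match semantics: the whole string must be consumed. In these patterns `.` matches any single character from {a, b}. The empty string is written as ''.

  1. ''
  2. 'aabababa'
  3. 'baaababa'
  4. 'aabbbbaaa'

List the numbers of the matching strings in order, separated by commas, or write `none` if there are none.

1 → match
2 → match
3 → match
4 → no match

1, 2, 3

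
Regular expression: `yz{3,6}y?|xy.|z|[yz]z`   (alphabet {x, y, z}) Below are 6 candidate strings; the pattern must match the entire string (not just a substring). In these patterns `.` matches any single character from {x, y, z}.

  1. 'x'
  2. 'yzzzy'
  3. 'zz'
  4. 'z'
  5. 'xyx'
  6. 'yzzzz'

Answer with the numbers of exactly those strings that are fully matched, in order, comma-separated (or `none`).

2, 3, 4, 5, 6

1. 'x' → no match
2. 'yzzzy' → match
3. 'zz' → match
4. 'z' → match
5. 'xyx' → match
6. 'yzzzz' → match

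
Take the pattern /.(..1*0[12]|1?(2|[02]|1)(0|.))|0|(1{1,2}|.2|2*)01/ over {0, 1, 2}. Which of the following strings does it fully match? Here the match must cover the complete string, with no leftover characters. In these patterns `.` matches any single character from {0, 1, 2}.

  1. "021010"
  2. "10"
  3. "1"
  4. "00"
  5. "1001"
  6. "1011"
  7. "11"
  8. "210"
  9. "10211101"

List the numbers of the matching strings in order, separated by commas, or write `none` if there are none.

1 → no match
2 → no match
3 → no match
4 → no match
5 → no match
6 → no match
7 → no match
8 → match
9 → match

8, 9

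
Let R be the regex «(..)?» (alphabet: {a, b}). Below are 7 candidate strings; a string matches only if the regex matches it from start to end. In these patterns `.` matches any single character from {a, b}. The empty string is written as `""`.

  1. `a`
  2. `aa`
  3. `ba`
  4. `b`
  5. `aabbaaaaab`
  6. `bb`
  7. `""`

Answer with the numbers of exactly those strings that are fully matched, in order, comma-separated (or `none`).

1 → no match
2 → match
3 → match
4 → no match
5 → no match
6 → match
7 → match

2, 3, 6, 7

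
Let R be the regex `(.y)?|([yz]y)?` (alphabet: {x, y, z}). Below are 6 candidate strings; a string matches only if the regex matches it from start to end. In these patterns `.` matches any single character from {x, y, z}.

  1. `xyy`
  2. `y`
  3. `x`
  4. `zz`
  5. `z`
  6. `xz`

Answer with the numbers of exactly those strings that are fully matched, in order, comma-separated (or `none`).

none

1 → no match
2 → no match
3 → no match
4 → no match
5 → no match
6 → no match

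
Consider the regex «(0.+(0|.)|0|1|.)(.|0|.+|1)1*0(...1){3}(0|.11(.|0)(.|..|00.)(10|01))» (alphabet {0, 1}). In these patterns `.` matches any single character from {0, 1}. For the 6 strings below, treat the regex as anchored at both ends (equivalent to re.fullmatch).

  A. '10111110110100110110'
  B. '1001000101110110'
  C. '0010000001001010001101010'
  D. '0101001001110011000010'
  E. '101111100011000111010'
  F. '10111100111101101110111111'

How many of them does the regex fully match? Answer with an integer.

A → no match
B → no match
C → no match
D → no match
E → match
F → no match
Total matched: 1

1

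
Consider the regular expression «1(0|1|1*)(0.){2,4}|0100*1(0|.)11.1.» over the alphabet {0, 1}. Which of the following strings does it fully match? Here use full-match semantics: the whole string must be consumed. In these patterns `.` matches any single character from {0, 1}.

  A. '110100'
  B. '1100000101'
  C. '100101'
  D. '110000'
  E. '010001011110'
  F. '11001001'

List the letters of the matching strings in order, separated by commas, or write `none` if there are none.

A → match
B → match
C → match
D → match
E → match
F → no match

A, B, C, D, E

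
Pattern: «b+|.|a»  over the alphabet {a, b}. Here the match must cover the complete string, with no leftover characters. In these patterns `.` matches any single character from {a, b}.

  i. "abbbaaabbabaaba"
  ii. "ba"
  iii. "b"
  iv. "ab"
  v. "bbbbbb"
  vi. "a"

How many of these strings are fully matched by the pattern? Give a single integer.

i → no match
ii → no match
iii → match
iv → no match
v → match
vi → match
Total matched: 3

3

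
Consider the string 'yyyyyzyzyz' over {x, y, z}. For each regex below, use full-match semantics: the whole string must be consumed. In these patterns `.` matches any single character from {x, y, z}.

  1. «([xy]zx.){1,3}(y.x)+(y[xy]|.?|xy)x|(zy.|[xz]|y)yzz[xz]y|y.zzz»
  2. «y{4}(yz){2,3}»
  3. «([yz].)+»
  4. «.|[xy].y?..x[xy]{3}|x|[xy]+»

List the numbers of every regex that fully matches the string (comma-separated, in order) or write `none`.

1 → no match
2 → match
3 → match
4 → no match

2, 3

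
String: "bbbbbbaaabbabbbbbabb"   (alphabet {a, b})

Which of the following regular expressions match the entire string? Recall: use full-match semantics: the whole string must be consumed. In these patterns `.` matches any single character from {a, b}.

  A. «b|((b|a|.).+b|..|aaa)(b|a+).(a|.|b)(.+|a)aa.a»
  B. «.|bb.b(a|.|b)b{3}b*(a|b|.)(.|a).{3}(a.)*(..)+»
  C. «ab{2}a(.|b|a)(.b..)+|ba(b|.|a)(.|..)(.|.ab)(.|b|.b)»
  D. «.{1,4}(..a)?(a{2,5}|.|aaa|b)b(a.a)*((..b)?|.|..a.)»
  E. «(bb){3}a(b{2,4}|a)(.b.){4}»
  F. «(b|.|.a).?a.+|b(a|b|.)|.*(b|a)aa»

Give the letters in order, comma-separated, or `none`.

A → no match
B → no match
C → no match
D → no match
E → match
F → no match

E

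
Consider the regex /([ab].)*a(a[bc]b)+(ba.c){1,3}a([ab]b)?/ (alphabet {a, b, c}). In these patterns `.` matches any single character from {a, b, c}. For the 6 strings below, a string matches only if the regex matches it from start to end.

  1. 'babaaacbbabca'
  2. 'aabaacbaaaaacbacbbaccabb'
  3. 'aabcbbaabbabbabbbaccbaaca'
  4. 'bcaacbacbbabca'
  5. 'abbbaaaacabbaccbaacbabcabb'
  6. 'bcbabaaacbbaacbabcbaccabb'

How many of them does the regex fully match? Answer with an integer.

5

1 → match
2 → match
3 → match
4 → match
5 → no match
6 → match
Total matched: 5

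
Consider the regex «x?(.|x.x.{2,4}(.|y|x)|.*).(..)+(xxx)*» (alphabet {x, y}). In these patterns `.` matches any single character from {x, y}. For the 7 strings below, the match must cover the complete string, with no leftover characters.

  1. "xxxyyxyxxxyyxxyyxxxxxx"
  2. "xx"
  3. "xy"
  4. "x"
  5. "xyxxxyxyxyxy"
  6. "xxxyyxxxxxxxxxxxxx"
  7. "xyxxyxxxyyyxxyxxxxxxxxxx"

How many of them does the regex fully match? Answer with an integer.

1 → match
2 → no match
3 → no match
4 → no match
5 → match
6 → match
7 → match
Total matched: 4

4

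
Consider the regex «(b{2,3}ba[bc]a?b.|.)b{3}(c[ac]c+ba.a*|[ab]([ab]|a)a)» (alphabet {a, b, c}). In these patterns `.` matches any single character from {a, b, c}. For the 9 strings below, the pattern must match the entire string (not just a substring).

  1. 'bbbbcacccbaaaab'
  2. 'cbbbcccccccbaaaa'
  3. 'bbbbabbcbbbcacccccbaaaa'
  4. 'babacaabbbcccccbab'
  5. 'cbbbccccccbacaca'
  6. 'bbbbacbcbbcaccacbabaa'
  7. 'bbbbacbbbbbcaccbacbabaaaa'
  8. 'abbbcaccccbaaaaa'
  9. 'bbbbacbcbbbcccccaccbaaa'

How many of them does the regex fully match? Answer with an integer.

1 → no match
2 → match
3 → match
4 → no match
5 → no match
6 → no match
7 → no match
8 → match
9 → no match
Total matched: 3

3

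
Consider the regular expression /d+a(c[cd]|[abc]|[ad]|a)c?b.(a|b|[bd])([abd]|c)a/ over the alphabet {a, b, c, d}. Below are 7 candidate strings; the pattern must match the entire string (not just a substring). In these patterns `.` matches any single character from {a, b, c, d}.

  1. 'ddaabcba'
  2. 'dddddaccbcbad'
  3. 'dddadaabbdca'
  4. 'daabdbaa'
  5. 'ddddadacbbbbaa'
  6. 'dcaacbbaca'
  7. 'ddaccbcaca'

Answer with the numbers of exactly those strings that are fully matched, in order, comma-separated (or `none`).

4, 7

1 → no match
2 → no match — must end with 'a'
3 → no match
4 → match
5 → no match
6 → no match
7 → match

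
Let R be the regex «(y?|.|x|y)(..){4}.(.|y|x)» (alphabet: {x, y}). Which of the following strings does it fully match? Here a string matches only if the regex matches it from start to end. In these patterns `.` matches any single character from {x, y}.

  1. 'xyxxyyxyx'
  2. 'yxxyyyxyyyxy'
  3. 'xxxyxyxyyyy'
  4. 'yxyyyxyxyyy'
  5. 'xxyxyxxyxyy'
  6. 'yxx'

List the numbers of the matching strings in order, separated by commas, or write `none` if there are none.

3, 4, 5

1. 'xyxxyyxyx' → no match
2. 'yxxyyyxyyyxy' → no match
3. 'xxxyxyxyyyy' → match
4. 'yxyyyxyxyyy' → match
5. 'xxyxyxxyxyy' → match
6. 'yxx' → no match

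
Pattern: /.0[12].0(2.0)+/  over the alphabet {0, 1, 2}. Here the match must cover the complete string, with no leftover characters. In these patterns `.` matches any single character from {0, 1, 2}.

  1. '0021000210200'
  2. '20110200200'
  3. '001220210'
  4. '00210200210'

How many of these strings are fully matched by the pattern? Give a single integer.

1 → no match
2 → match
3 → no match
4 → match
Total matched: 2

2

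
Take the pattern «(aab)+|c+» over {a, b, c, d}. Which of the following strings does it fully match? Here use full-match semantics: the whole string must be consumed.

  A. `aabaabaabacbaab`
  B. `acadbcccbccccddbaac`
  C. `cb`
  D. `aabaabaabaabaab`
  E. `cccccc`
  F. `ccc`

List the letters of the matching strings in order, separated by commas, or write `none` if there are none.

D, E, F

A → no match
B → no match
C. `cb` → no match
D → match
E. `cccccc` → match
F. `ccc` → match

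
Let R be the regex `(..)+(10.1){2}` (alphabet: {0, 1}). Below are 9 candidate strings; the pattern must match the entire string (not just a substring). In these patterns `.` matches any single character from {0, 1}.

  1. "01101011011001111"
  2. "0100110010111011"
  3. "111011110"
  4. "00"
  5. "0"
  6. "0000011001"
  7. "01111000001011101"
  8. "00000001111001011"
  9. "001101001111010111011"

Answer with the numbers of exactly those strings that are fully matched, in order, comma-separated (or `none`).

2

1 → no match
2 → match
3 → no match — must end with "1"
4 → no match — must end with "1"
5 → no match — must end with "1"
6 → no match
7 → no match
8 → no match
9 → no match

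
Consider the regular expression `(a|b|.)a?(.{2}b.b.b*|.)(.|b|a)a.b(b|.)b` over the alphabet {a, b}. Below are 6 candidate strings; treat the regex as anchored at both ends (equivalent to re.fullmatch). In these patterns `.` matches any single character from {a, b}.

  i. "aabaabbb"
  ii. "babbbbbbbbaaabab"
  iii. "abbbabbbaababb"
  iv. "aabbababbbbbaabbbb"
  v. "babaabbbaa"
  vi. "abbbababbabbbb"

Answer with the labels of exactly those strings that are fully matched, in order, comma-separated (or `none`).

i, ii, iv, vi

i → match
ii → match
iii → no match
iv → match
v → no match — must end with "b"
vi → match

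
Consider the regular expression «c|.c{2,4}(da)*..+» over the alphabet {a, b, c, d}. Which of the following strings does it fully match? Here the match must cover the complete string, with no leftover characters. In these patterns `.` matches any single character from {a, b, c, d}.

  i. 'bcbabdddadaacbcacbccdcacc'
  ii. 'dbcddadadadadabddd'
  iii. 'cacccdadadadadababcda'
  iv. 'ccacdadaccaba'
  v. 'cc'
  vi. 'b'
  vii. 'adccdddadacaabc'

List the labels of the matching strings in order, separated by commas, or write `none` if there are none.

i → no match
ii → no match
iii → no match
iv → no match
v. 'cc' → no match
vi. 'b' → no match
vii → no match

none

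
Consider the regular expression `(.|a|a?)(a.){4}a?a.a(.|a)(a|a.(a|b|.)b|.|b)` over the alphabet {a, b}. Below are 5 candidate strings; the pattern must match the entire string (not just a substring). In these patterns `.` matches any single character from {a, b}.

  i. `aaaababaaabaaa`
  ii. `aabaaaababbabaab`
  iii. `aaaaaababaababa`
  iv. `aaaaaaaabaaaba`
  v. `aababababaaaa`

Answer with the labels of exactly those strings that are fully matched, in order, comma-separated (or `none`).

i → match
ii → no match
iii → match
iv → match
v → no match

i, iii, iv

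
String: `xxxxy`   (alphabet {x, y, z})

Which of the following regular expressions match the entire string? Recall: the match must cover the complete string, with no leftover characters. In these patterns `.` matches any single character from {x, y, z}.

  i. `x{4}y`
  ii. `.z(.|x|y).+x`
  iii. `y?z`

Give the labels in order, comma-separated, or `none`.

i → match
ii → no match — must end with `x`
iii → no match — must end with `z`

i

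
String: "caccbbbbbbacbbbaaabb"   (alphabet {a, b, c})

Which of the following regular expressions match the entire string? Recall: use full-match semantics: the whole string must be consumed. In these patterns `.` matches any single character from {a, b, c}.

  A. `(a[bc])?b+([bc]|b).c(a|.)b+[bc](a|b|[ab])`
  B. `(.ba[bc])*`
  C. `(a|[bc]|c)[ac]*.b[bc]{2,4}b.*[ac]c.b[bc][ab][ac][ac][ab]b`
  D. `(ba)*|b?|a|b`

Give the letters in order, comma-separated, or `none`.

A → no match
B → no match
C → match
D → no match

C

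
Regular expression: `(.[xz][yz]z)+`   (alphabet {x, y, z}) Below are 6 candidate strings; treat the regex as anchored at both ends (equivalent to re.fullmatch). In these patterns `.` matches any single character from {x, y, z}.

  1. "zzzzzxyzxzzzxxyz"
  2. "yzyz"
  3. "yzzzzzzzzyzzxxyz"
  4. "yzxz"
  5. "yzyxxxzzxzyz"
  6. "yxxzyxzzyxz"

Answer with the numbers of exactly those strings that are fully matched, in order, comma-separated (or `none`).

1, 2

1 → match
2 → match
3 → no match
4 → no match
5 → no match
6 → no match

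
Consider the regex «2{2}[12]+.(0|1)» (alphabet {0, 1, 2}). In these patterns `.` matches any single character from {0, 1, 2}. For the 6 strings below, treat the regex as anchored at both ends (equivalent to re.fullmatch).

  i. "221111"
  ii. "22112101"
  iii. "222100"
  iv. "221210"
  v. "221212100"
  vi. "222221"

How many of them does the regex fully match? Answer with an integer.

6

i. "221111" → match
ii. "22112101" → match
iii. "222100" → match
iv. "221210" → match
v. "221212100" → match
vi. "222221" → match
Total matched: 6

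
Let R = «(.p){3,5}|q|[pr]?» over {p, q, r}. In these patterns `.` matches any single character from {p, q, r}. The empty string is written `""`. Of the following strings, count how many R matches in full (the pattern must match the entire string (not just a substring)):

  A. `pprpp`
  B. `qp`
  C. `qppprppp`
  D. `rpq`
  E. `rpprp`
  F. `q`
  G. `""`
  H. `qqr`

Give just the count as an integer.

3

A. `pprpp` → no match
B. `qp` → no match
C. `qppprppp` → match
D. `rpq` → no match
E. `rpprp` → no match
F. `q` → match
G. `""` → match
H. `qqr` → no match
Total matched: 3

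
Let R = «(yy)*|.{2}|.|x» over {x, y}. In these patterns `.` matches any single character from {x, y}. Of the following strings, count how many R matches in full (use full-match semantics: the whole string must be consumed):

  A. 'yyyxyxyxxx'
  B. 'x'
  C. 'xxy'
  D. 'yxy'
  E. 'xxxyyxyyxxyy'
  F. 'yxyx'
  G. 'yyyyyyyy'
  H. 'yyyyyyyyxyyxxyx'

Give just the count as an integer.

2

A. 'yyyxyxyxxx' → no match
B. 'x' → match
C. 'xxy' → no match
D. 'yxy' → no match
E. 'xxxyyxyyxxyy' → no match
F. 'yxyx' → no match
G. 'yyyyyyyy' → match
H → no match
Total matched: 2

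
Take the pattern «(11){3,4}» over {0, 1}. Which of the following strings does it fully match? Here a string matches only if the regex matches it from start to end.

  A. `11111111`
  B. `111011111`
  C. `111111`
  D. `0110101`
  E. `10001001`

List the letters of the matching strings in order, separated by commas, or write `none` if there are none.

A → match
B → no match
C → match
D → no match — must start with `11`
E → no match — must start with `11`

A, C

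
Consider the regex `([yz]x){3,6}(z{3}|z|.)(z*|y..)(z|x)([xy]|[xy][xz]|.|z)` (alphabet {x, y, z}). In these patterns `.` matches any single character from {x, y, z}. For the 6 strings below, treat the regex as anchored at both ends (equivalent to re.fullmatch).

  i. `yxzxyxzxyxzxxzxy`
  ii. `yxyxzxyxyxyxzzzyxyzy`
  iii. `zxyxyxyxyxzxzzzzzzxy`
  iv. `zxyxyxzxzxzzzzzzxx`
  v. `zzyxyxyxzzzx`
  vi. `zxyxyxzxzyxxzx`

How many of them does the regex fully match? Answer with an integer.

5

i → match
ii → match
iii → match
iv → match
v → no match
vi → match
Total matched: 5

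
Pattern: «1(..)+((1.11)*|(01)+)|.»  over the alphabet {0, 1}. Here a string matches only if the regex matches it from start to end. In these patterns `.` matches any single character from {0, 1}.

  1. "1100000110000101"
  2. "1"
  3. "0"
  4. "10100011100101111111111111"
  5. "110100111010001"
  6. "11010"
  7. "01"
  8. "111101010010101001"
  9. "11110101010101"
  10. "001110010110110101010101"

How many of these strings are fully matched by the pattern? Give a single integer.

1 → no match
2. "1" → match
3. "0" → match
4 → no match
5 → match
6. "11010" → match
7. "01" → no match
8 → no match
9 → no match
10 → no match
Total matched: 4

4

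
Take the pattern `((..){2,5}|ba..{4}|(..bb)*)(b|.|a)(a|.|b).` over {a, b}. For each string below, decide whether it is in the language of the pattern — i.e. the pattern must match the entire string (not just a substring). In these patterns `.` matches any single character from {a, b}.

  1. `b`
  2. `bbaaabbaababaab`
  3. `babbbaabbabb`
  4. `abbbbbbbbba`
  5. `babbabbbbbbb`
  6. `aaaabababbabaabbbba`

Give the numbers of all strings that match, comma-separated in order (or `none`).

4

1. `b` → no match
2 → no match
3. `babbbaabbabb` → no match
4. `abbbbbbbbba` → match
5. `babbabbbbbbb` → no match
6 → no match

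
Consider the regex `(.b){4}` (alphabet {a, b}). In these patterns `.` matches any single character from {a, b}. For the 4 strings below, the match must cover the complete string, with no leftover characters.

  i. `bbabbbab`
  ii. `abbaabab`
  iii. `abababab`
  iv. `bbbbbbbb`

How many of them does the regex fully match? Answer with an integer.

3

i → match
ii → no match
iii → match
iv → match
Total matched: 3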